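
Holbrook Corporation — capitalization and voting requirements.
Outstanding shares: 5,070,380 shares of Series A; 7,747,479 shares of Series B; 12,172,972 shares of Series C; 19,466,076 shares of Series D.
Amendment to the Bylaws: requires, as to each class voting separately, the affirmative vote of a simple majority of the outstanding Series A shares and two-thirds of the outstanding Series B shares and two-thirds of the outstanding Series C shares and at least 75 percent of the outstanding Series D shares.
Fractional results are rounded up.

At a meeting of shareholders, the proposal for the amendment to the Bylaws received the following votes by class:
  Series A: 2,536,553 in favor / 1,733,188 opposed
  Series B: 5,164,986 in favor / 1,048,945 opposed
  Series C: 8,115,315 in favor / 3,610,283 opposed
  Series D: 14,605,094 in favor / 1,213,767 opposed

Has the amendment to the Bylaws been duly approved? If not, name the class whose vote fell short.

Approved — every class gave the required vote.

Series A: a majority of 5070380 is 2535191; 2,535,191 required, 2,536,553 in favor — approved.
Series B: 2/3 of 7747479 = 5164986; 5,164,986 required, 5,164,986 in favor — approved.
Series C: 2/3 of 12172972 = 8115314.67, rounded up to 8115315; 8,115,315 required, 8,115,315 in favor — approved.
Series D: 3/4 of 19466076 = 14599557; 14,599,557 required, 14,605,094 in favor — approved.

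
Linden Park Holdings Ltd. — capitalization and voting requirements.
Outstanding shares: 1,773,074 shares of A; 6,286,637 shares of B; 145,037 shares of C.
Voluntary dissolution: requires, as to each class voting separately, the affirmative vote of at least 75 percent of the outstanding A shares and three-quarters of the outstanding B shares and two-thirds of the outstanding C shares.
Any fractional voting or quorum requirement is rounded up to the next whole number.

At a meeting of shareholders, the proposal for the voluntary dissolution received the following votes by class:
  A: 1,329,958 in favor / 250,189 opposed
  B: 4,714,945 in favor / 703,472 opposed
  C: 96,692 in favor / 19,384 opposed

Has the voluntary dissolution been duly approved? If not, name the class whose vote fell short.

Not approved — the B shares did not give the required vote.

A: 3/4 of 1773074 = 1329805.50, rounded up to 1329806; 1,329,806 required, 1,329,958 in favor — approved.
B: 3/4 of 6286637 = 4714977.75, rounded up to 4714978; 4,714,978 required, 4,714,945 in favor — not approved.
C: 2/3 of 145037 = 96691.33, rounded up to 96692; 96,692 required, 96,692 in favor — approved.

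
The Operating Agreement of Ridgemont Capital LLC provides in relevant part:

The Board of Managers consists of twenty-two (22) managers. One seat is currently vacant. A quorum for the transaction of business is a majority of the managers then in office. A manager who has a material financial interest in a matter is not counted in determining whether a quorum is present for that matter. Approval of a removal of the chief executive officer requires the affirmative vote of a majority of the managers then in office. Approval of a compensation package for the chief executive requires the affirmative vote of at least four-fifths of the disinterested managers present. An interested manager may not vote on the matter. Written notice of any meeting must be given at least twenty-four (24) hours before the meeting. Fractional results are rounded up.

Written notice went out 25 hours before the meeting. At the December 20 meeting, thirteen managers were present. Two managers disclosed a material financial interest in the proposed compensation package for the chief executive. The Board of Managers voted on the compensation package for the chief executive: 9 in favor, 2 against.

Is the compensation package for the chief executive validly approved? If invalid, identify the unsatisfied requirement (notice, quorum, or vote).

Notice: 25 hours given; 24 required (25 ≥ 24). Satisfied.
Quorum: 13 present, but the 2 interested managers do not count, leaving 11. Quorum is 11. Satisfied.
Vote: the compensation package for the chief executive requires four-fifths of the disinterested managers present (13 − 2 = 11). 4/5 of 11 = 8.80, rounded up to 9, so 9 affirmative votes are needed; 9 voted in favor. Satisfied.

Valid — all requirements satisfied.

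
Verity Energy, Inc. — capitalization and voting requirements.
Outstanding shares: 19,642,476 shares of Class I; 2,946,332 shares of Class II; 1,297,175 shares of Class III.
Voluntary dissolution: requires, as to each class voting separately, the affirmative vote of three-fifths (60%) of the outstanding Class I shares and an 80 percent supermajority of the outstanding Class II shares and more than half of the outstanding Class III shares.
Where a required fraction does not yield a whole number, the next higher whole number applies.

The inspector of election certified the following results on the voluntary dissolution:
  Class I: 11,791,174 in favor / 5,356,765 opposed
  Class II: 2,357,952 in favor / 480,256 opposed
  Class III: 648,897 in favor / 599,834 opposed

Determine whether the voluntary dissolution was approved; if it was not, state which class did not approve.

Approved — every class gave the required vote.

Class I: 3/5 of 19642476 = 11785485.60, rounded up to 11785486; 11,785,486 required, 11,791,174 in favor — approved.
Class II: 4/5 of 2946332 = 2357065.60, rounded up to 2357066; 2,357,066 required, 2,357,952 in favor — approved.
Class III: a majority of 1297175 is 648588; 648,588 required, 648,897 in favor — approved.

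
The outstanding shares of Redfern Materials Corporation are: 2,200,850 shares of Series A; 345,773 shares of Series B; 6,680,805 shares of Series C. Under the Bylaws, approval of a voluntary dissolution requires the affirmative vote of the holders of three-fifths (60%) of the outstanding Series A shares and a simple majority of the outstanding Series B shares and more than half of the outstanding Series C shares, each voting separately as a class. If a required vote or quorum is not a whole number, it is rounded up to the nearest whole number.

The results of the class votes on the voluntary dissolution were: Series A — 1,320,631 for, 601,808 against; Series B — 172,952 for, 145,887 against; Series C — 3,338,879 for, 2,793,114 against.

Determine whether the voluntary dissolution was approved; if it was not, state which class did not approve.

Not approved — the Series C shares did not give the required vote.

Series A: 3/5 of 2200850 = 1320510; 1,320,510 required, 1,320,631 in favor — approved.
Series B: a majority of 345773 is 172887; 172,887 required, 172,952 in favor — approved.
Series C: a majority of 6680805 is 3340403; 3,340,403 required, 3,338,879 in favor — not approved.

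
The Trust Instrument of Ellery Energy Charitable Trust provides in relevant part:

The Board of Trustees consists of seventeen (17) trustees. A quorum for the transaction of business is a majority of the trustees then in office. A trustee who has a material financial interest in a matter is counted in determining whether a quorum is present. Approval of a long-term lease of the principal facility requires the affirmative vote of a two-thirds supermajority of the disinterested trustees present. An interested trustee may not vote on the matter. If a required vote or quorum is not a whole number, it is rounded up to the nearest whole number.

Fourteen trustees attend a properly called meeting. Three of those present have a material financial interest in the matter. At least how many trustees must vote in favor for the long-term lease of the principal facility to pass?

The long-term lease of the principal facility requires two-thirds of the disinterested trustees present (14 − 3 = 11).
2/3 of 11 = 7.33, rounded up to 8.

8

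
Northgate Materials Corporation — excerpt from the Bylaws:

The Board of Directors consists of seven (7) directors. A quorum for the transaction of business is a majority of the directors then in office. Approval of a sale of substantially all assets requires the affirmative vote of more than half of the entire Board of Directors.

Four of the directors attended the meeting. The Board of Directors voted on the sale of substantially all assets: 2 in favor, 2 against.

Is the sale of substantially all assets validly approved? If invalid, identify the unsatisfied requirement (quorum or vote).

Quorum: 4 present; quorum is 4. Satisfied.
Vote: the sale of substantially all assets requires a majority of the entire Board of Directors (7). A majority of 7 is 4, so 4 affirmative votes are needed; 2 voted in favor. Not satisfied.

Invalid — vote requirement not satisfied.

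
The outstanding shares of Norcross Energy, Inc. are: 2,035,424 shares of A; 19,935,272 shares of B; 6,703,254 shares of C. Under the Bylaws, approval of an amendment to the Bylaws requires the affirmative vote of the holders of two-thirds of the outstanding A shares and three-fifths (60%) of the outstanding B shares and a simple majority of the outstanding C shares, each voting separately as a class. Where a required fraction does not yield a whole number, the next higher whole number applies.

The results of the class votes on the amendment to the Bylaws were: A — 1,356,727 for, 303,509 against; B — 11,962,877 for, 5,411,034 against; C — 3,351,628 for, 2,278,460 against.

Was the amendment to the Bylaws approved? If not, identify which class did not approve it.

Not approved — the A shares did not give the required vote.

A: 2/3 of 2035424 = 1356949.33, rounded up to 1356950; 1,356,950 required, 1,356,727 in favor — not approved.
B: 3/5 of 19935272 = 11961163.20, rounded up to 11961164; 11,961,164 required, 11,962,877 in favor — approved.
C: a majority of 6703254 is 3351628; 3,351,628 required, 3,351,628 in favor — approved.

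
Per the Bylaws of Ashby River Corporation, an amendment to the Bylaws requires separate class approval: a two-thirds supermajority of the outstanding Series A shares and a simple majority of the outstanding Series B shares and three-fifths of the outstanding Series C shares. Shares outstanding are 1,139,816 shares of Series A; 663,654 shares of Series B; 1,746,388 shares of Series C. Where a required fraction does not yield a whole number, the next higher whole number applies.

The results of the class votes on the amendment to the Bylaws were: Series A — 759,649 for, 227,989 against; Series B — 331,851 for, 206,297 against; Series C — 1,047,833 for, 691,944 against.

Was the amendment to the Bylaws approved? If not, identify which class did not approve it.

Series A: 2/3 of 1139816 = 759877.33, rounded up to 759878; 759,878 required, 759,649 in favor — not approved.
Series B: a majority of 663654 is 331828; 331,828 required, 331,851 in favor — approved.
Series C: 3/5 of 1746388 = 1047832.80, rounded up to 1047833; 1,047,833 required, 1,047,833 in favor — approved.

Not approved — the Series A shares did not give the required vote.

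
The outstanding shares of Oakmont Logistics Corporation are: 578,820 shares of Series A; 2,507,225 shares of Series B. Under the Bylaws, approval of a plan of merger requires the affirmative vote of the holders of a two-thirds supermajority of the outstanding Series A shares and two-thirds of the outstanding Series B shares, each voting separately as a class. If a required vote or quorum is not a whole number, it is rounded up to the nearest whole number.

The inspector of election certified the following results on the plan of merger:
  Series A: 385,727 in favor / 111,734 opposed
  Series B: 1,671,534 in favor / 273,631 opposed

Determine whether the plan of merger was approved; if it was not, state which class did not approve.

Not approved — the Series A shares did not give the required vote.

Series A: 2/3 of 578820 = 385880; 385,880 required, 385,727 in favor — not approved.
Series B: 2/3 of 2507225 = 1671483.33, rounded up to 1671484; 1,671,484 required, 1,671,534 in favor — approved.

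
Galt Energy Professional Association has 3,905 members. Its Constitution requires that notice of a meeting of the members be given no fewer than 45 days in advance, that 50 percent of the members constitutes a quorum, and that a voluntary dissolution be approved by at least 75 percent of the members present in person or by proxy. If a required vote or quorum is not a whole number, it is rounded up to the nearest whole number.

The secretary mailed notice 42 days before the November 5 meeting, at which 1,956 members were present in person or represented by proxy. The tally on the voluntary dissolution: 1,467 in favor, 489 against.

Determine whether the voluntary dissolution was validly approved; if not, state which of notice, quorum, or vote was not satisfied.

Notice: 42 days given; 45 required. Not satisfied.
Quorum: 50% of 3,905 = 1,952.50, rounded up to 1,953; 1,956 present. Satisfied.
Vote: requires three-fourths of those present (1,956); 3/4 of 1956 = 1467, so 1,467 needed; 1,467 in favor. Satisfied.

Invalid — notice requirement not satisfied.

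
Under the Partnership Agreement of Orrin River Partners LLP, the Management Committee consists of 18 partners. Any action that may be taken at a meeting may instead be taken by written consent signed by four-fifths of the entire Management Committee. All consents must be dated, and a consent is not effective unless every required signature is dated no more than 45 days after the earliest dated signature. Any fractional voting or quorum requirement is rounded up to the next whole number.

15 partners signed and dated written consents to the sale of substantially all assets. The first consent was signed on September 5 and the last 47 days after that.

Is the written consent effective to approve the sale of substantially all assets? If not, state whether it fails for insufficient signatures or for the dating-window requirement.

Not effective — dating-window requirement not satisfied.

Signatures required: four-fifths of 18 — 4/5 of 18 = 14.40, rounded up to 15, so 15 needed; 15 signed. Sufficient.
Dating window: the latest signature is 47 days after the earliest; the limit is 45 days. Outside the window.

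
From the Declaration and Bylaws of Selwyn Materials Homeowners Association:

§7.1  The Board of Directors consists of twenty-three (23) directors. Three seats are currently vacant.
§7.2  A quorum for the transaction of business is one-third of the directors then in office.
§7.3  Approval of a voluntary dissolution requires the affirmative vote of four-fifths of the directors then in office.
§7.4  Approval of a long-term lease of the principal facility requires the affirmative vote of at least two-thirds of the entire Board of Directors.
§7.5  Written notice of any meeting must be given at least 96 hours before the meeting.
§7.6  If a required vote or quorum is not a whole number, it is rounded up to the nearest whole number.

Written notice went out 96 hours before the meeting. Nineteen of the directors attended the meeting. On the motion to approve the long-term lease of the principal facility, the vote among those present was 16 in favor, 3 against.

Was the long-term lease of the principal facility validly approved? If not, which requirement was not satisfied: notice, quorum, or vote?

Valid — all requirements satisfied.

Notice: 96 hours given; 96 required (96 ≥ 96). Satisfied.
Quorum: 19 present; quorum is 7. Satisfied.
Vote: the long-term lease of the principal facility requires two-thirds of the entire Board of Directors (23). 2/3 of 23 = 15.33, rounded up to 16, so 16 affirmative votes are needed; 16 voted in favor. Satisfied.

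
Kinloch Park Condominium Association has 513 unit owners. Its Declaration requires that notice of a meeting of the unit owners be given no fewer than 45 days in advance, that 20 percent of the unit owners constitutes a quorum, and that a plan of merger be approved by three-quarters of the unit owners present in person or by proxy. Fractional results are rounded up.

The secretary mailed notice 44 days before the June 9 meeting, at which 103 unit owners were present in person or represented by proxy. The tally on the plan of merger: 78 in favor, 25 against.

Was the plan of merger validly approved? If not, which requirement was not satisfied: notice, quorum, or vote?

Notice: 44 days given; 45 required. Not satisfied.
Quorum: 20% of 513 = 102.60, rounded up to 103; 103 present. Satisfied.
Vote: requires three-fourths of those present (103); 3/4 of 103 = 77.25, rounded up to 78, so 78 needed; 78 in favor. Satisfied.

Invalid — notice requirement not satisfied.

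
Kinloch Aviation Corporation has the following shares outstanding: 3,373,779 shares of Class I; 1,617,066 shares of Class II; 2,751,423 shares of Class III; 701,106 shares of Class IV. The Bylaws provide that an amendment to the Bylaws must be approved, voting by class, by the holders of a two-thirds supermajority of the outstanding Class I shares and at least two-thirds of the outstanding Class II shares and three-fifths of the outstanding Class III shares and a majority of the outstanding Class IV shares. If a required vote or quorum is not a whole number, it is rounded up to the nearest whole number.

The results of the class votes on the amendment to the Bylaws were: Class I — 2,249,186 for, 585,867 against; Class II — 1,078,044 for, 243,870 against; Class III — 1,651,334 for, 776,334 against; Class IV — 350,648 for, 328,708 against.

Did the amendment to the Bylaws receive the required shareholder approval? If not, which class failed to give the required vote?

Class I: 2/3 of 3373779 = 2249186; 2,249,186 required, 2,249,186 in favor — approved.
Class II: 2/3 of 1617066 = 1078044; 1,078,044 required, 1,078,044 in favor — approved.
Class III: 3/5 of 2751423 = 1650853.80, rounded up to 1650854; 1,650,854 required, 1,651,334 in favor — approved.
Class IV: a majority of 701106 is 350554; 350,554 required, 350,648 in favor — approved.

Approved — every class gave the required vote.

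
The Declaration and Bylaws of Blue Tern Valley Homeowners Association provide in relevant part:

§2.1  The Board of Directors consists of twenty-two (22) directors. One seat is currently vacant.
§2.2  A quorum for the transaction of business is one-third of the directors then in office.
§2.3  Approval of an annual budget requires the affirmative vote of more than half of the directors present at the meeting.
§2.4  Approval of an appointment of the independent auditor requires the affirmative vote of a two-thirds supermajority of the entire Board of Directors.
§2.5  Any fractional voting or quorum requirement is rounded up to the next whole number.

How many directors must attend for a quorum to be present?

7

1/3 of 21 = 7.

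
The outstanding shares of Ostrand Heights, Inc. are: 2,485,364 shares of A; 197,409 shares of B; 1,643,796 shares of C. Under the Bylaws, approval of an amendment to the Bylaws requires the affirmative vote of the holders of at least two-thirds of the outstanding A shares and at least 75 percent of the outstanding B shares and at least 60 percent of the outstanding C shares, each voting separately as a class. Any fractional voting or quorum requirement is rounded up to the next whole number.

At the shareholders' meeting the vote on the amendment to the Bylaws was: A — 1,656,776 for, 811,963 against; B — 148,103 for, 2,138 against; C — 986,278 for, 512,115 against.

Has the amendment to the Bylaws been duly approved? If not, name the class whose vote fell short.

Not approved — the A shares did not give the required vote.

A: 2/3 of 2485364 = 1656909.33, rounded up to 1656910; 1,656,910 required, 1,656,776 in favor — not approved.
B: 3/4 of 197409 = 148056.75, rounded up to 148057; 148,057 required, 148,103 in favor — approved.
C: 3/5 of 1643796 = 986277.60, rounded up to 986278; 986,278 required, 986,278 in favor — approved.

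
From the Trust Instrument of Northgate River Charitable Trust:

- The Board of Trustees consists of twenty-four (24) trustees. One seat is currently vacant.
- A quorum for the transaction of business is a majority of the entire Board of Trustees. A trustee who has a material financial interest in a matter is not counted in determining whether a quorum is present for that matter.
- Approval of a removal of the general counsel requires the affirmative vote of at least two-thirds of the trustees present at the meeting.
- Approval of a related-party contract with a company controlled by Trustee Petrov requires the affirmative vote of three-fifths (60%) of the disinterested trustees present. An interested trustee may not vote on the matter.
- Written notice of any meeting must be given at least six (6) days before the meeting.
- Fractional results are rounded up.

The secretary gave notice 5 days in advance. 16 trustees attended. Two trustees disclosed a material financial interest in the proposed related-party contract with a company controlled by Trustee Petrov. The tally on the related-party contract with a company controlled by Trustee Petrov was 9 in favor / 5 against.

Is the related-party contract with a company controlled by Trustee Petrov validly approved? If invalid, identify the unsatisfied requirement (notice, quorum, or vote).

Notice: 5 days given; 6 required (5 < 6). Not satisfied.
Quorum: 16 present, but the 2 interested trustees do not count, leaving 14. Quorum is 13. Satisfied.
Vote: the related-party contract with a company controlled by Trustee Petrov requires three-fifths of the disinterested trustees present (16 − 2 = 14). 3/5 of 14 = 8.40, rounded up to 9, so 9 affirmative votes are needed; 9 voted in favor. Satisfied.

Invalid — notice requirement not satisfied.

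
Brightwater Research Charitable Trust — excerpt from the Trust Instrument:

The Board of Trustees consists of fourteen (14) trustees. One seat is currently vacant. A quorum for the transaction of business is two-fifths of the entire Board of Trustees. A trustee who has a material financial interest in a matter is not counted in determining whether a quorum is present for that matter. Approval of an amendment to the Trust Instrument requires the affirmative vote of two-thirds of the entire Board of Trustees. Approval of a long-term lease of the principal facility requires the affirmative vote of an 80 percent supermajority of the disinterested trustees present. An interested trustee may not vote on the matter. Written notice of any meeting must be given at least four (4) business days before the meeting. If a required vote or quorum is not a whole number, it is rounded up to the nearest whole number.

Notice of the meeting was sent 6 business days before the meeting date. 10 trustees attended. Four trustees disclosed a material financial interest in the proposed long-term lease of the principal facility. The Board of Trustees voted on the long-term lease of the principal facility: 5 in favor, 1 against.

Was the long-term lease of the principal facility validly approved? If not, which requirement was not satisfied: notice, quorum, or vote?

Valid — all requirements satisfied.

Notice: 6 business days given; 4 required (6 ≥ 4). Satisfied.
Quorum: 10 present, but the 4 interested trustees do not count, leaving 6. Quorum is 6. Satisfied.
Vote: the long-term lease of the principal facility requires four-fifths of the disinterested trustees present (10 − 4 = 6). 4/5 of 6 = 4.80, rounded up to 5, so 5 affirmative votes are needed; 5 voted in favor. Satisfied.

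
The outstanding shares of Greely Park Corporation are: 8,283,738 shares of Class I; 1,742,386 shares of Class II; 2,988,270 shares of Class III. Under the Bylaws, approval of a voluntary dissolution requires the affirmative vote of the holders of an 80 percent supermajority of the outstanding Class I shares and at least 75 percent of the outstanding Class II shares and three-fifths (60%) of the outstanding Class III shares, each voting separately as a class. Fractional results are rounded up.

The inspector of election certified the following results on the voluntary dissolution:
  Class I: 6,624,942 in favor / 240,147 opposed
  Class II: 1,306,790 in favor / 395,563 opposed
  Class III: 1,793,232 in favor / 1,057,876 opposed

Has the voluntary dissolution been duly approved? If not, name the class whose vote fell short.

Not approved — the Class I shares did not give the required vote.

Class I: 4/5 of 8283738 = 6626990.40, rounded up to 6626991; 6,626,991 required, 6,624,942 in favor — not approved.
Class II: 3/4 of 1742386 = 1306789.50, rounded up to 1306790; 1,306,790 required, 1,306,790 in favor — approved.
Class III: 3/5 of 2988270 = 1792962; 1,792,962 required, 1,793,232 in favor — approved.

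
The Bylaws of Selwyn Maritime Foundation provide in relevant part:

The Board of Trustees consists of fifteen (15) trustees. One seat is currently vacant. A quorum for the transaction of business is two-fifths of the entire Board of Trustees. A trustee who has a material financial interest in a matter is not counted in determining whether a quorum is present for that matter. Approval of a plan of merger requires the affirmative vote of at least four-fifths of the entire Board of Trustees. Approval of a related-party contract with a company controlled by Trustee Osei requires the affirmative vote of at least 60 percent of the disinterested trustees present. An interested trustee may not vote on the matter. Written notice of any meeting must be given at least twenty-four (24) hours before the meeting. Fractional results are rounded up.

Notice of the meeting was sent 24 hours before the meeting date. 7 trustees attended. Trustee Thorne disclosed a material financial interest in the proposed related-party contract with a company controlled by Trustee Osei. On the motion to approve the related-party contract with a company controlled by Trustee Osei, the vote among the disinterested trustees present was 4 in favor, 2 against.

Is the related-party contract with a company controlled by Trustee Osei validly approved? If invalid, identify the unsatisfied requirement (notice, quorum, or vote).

Valid — all requirements satisfied.

Notice: 24 hours given; 24 required (24 ≥ 24). Satisfied.
Quorum: 7 present, but the 1 interested trustee does not count, leaving 6. Quorum is 6. Satisfied.
Vote: the related-party contract with a company controlled by Trustee Osei requires three-fifths of the disinterested trustees present (7 − 1 = 6). 3/5 of 6 = 3.60, rounded up to 4, so 4 affirmative votes are needed; 4 voted in favor. Satisfied.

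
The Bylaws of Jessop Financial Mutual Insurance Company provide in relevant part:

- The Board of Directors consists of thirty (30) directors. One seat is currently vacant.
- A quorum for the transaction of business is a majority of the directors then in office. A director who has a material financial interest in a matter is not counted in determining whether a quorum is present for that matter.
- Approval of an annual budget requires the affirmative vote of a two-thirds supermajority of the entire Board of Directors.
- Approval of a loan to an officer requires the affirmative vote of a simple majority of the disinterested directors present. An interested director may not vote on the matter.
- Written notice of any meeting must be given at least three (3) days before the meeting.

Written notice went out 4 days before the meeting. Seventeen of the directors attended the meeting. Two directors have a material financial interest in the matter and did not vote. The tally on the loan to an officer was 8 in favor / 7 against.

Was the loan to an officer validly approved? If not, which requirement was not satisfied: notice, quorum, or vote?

Valid — all requirements satisfied.

Notice: 4 days given; 3 required (4 ≥ 3). Satisfied.
Quorum: 17 present, but the 2 interested directors do not count, leaving 15. Quorum is 15. Satisfied.
Vote: the loan to an officer requires a majority of the disinterested directors present (17 − 2 = 15). A majority of 15 is 8, so 8 affirmative votes are needed; 8 voted in favor. Satisfied.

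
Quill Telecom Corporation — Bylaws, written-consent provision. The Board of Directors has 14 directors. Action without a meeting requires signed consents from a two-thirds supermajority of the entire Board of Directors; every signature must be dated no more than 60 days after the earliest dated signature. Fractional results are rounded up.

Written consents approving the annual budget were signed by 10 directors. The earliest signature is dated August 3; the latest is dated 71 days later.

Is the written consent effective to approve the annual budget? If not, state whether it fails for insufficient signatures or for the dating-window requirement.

Signatures required: a two-thirds supermajority of 14 — 2/3 of 14 = 9.33, rounded up to 10, so 10 needed; 10 signed. Sufficient.
Dating window: the latest signature is 71 days after the earliest; the limit is 60 days. Outside the window.

Not effective — dating-window requirement not satisfied.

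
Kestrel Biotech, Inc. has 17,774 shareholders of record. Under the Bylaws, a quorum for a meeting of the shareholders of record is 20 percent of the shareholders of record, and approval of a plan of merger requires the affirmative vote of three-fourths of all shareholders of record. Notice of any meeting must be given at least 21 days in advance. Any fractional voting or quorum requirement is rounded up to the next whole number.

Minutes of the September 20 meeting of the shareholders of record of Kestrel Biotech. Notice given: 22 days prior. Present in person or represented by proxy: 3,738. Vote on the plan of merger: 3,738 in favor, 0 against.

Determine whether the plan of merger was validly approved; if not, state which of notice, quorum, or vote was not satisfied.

Notice: 22 days given; 21 required. Satisfied.
Quorum: 20% of 17,774 = 3,554.80, rounded up to 3,555; 3,738 present. Satisfied.
Vote: requires three-fourths of all shareholders of record (17,774); 3/4 of 17774 = 13330.50, rounded up to 13331, so 13,331 needed; 3,738 in favor. Not satisfied.

Invalid — vote requirement not satisfied.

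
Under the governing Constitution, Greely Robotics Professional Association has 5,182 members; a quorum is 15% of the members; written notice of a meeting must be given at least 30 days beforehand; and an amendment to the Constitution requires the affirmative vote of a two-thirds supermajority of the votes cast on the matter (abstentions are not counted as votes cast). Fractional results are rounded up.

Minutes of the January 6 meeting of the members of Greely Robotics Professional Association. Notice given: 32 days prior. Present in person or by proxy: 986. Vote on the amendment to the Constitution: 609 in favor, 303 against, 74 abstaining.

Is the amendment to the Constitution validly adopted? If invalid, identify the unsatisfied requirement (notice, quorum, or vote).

Notice: 32 days given; 30 required. Satisfied.
Quorum: 15% of 5,182 = 777.30, rounded up to 778; 986 present. Satisfied.
Vote: requires two-thirds of the votes cast (986 − 74 abstaining = 912); 2/3 of 912 = 608, so 608 needed; 609 in favor. Satisfied.

Valid — all requirements satisfied.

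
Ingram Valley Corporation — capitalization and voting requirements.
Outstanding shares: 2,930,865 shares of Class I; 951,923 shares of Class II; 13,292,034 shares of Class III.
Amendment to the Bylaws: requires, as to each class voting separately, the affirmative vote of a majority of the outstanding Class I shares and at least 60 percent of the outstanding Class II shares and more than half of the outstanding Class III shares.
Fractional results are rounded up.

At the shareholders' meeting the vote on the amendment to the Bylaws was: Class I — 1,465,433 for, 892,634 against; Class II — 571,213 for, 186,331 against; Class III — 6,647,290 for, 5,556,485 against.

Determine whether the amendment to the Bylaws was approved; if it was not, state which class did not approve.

Approved — every class gave the required vote.

Class I: a majority of 2930865 is 1465433; 1,465,433 required, 1,465,433 in favor — approved.
Class II: 3/5 of 951923 = 571153.80, rounded up to 571154; 571,154 required, 571,213 in favor — approved.
Class III: a majority of 13292034 is 6646018; 6,646,018 required, 6,647,290 in favor — approved.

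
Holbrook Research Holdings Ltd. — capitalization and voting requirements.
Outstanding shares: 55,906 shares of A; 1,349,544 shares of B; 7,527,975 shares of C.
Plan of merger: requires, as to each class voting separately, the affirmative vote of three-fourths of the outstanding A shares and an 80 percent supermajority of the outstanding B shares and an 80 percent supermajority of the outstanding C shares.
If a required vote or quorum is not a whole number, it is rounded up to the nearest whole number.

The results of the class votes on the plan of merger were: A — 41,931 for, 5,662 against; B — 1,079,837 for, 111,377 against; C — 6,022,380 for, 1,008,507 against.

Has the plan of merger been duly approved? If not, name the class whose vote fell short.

Approved — every class gave the required vote.

A: 3/4 of 55906 = 41929.50, rounded up to 41930; 41,930 required, 41,931 in favor — approved.
B: 4/5 of 1349544 = 1079635.20, rounded up to 1079636; 1,079,636 required, 1,079,837 in favor — approved.
C: 4/5 of 7527975 = 6022380; 6,022,380 required, 6,022,380 in favor — approved.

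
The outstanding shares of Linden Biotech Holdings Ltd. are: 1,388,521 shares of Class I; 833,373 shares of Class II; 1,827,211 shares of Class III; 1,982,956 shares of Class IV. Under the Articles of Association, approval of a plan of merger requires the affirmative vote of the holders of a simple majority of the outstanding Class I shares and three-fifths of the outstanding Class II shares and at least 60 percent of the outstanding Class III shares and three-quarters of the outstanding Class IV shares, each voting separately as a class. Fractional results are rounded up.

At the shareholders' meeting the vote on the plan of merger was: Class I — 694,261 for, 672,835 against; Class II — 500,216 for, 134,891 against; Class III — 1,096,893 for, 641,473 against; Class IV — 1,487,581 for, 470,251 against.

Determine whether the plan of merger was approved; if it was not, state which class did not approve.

Class I: a majority of 1388521 is 694261; 694,261 required, 694,261 in favor — approved.
Class II: 3/5 of 833373 = 500023.80, rounded up to 500024; 500,024 required, 500,216 in favor — approved.
Class III: 3/5 of 1827211 = 1096326.60, rounded up to 1096327; 1,096,327 required, 1,096,893 in favor — approved.
Class IV: 3/4 of 1982956 = 1487217; 1,487,217 required, 1,487,581 in favor — approved.

Approved — every class gave the required vote.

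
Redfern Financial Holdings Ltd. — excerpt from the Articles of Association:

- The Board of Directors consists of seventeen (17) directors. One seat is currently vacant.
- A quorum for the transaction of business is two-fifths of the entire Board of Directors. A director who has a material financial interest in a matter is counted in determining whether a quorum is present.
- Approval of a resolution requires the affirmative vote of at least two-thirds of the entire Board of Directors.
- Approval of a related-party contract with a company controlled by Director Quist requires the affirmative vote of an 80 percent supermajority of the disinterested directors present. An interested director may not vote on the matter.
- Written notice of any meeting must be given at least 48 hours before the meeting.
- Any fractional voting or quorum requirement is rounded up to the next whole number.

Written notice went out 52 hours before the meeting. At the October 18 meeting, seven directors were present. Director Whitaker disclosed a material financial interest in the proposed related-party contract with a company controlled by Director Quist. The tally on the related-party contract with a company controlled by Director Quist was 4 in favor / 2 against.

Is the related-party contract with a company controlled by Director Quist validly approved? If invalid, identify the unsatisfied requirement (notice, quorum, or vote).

Invalid — vote requirement not satisfied.

Notice: 52 hours given; 48 required (52 ≥ 48). Satisfied.
Quorum: 7 present (interested directors count toward quorum); quorum is 7. Satisfied.
Vote: the related-party contract with a company controlled by Director Quist requires four-fifths of the disinterested directors present (7 − 1 = 6). 4/5 of 6 = 4.80, rounded up to 5, so 5 affirmative votes are needed; 4 voted in favor. Not satisfied.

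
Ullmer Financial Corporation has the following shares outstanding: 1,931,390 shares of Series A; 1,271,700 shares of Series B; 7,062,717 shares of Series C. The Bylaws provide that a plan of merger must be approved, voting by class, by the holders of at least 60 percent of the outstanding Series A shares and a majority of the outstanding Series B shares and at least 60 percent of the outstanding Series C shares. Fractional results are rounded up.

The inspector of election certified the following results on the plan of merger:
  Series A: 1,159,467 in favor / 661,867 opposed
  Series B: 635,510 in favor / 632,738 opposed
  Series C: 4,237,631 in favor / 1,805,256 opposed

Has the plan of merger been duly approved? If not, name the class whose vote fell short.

Not approved — the Series B shares did not give the required vote.

Series A: 3/5 of 1931390 = 1158834; 1,158,834 required, 1,159,467 in favor — approved.
Series B: a majority of 1271700 is 635851; 635,851 required, 635,510 in favor — not approved.
Series C: 3/5 of 7062717 = 4237630.20, rounded up to 4237631; 4,237,631 required, 4,237,631 in favor — approved.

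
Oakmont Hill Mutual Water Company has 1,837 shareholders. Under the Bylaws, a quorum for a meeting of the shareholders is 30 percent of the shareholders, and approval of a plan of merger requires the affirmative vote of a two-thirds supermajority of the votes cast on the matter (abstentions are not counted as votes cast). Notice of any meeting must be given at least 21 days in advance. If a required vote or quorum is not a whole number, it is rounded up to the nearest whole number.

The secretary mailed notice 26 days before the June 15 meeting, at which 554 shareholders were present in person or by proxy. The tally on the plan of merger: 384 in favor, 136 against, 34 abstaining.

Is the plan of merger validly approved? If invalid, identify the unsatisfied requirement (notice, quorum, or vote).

Notice: 26 days given; 21 required. Satisfied.
Quorum: 30% of 1,837 = 551.10, rounded up to 552; 554 present. Satisfied.
Vote: requires two-thirds of the votes cast (554 − 34 abstaining = 520); 2/3 of 520 = 346.67, rounded up to 347, so 347 needed; 384 in favor. Satisfied.

Valid — all requirements satisfied.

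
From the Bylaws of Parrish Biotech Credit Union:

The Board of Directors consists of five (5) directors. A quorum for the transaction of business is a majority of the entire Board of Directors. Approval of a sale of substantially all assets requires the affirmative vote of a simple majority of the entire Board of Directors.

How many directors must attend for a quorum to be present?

A majority of 5 is 3.

3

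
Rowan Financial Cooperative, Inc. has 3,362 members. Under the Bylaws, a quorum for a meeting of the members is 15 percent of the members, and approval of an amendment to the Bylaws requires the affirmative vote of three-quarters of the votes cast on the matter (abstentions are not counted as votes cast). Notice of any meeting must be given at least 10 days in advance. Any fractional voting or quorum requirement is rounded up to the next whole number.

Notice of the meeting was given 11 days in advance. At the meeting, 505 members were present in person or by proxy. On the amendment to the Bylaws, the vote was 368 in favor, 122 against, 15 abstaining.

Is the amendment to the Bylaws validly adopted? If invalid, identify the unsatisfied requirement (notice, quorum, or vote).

Valid — all requirements satisfied.

Notice: 11 days given; 10 required. Satisfied.
Quorum: 15% of 3,362 = 504.30, rounded up to 505; 505 present. Satisfied.
Vote: requires three-fourths of the votes cast (505 − 15 abstaining = 490); 3/4 of 490 = 367.50, rounded up to 368, so 368 needed; 368 in favor. Satisfied.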